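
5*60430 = 302150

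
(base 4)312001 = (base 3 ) 11202001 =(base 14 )138d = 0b110110000001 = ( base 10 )3457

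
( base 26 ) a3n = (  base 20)h31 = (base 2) 1101011001101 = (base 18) 1333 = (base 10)6861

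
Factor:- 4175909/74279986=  - 2^( - 1 ) * 11^( - 1)*67^1*62327^1*3376363^ ( - 1 )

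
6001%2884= 233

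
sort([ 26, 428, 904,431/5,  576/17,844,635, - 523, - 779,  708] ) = [ - 779, - 523, 26, 576/17  ,  431/5,428,  635,708,  844,  904 ] 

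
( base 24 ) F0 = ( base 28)co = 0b101101000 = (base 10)360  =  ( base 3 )111100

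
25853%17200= 8653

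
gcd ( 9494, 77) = 1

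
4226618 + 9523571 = 13750189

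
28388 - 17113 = 11275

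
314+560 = 874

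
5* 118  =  590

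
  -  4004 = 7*( - 572)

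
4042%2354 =1688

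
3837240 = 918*4180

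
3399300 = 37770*90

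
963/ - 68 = - 963/68 = - 14.16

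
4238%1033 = 106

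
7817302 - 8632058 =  - 814756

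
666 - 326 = 340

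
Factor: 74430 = 2^1 *3^2 * 5^1*827^1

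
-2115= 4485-6600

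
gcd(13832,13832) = 13832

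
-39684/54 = - 735+1/9 = - 734.89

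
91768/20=4588 + 2/5 = 4588.40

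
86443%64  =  43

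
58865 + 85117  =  143982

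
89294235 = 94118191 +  - 4823956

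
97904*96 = 9398784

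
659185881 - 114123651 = 545062230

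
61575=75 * 821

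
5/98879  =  5/98879 = 0.00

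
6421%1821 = 958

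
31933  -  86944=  - 55011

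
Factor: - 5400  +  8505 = 3^3 * 5^1*23^1 = 3105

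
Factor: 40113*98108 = 2^2*3^2*4457^1*24527^1 = 3935406204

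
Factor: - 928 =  - 2^5*29^1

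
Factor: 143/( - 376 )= - 2^(-3 )*11^1 * 13^1*47^(-1 )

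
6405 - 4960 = 1445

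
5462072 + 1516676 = 6978748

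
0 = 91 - 91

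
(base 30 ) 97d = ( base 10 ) 8323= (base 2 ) 10000010000011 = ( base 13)3a33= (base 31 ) 8kf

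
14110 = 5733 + 8377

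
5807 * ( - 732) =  - 4250724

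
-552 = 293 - 845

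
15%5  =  0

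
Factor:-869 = -11^1*79^1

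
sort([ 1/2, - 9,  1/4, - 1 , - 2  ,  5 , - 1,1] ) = [ - 9, - 2,-1,- 1,1/4,1/2, 1 , 5]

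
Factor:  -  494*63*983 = - 2^1 * 3^2*7^1*13^1*19^1*983^1  =  - 30592926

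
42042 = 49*858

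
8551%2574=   829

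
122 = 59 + 63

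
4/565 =4/565 =0.01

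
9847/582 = 16  +  535/582 = 16.92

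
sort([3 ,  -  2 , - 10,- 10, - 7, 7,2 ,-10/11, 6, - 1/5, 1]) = [ - 10,-10,  -  7,-2,-10/11, - 1/5  ,  1,2 , 3,6,7]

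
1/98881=1/98881 =0.00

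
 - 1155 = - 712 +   -  443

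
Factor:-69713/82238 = - 2^( - 1)*7^1* 13^( - 1) *23^1*433^1*3163^(-1)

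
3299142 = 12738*259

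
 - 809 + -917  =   - 1726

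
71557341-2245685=69311656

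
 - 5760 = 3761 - 9521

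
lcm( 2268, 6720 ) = 181440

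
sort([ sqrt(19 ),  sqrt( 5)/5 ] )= [ sqrt(5)/5,  sqrt( 19)]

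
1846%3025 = 1846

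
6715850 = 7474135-758285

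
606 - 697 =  -91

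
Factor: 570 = 2^1*3^1*5^1* 19^1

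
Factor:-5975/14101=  - 25/59 = - 5^2 * 59^(-1 ) 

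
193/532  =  193/532 = 0.36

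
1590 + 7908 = 9498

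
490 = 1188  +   - 698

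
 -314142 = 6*(-52357)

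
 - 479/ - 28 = 479/28 = 17.11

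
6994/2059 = 6994/2059 = 3.40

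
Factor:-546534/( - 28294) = 3^3*7^( - 1)*29^1 * 43^( - 1 )*47^ ( - 1 ) * 349^1 = 273267/14147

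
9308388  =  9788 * 951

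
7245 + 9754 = 16999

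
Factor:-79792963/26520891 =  - 3^(-1 )*41^( -1)*83^1*173^1 * 5557^1*215617^( - 1)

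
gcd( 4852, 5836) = 4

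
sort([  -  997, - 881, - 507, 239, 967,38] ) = [-997, - 881, - 507, 38,239, 967] 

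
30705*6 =184230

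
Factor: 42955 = 5^1*11^2*71^1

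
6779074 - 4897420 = 1881654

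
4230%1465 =1300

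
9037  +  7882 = 16919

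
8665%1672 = 305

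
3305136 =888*3722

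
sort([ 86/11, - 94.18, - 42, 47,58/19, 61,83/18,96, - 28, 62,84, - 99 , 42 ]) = [-99 , - 94.18, - 42, - 28,58/19, 83/18,  86/11, 42, 47,61,  62,84 , 96] 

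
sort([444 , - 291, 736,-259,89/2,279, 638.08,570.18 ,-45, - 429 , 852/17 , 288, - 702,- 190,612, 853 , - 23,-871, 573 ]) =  [ - 871, - 702, - 429, - 291, - 259 , - 190, - 45 , - 23,89/2,  852/17 , 279,288, 444,  570.18, 573 , 612, 638.08, 736, 853 ] 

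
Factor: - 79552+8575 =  - 3^1*59^1*401^1 = -  70977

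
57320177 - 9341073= 47979104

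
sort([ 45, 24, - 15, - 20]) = [  -  20 , - 15, 24,  45]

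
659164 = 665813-6649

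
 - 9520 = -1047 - 8473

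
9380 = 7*1340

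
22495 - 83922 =-61427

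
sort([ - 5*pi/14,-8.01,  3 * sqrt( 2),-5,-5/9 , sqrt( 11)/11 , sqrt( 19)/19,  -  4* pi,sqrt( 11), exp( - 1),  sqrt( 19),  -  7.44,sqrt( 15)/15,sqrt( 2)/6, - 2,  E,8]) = [ - 4* pi, -8.01, - 7.44,-5,-2, - 5*pi/14, - 5/9,sqrt( 19)/19, sqrt( 2)/6,sqrt(15 ) /15 , sqrt( 11)/11,  exp(  -  1 ),E,sqrt( 11 ),  3*sqrt (2), sqrt( 19), 8 ]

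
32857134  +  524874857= 557731991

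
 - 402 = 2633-3035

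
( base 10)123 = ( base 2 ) 1111011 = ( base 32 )3r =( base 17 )74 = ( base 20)63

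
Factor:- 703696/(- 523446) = 2^3*3^( - 1)*11^(  -  2) * 61^1= 488/363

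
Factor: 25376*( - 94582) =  - 2^6*13^1*19^2*61^1*131^1 = - 2400112832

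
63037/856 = 63037/856 = 73.64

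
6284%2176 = 1932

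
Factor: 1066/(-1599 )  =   - 2/3 =- 2^1*3^(  -  1)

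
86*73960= 6360560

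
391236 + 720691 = 1111927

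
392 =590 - 198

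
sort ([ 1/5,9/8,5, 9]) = [ 1/5,9/8, 5 , 9]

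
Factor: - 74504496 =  - 2^4 *3^1 * 11^1*141107^1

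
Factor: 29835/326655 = 39/427 = 3^1*7^ ( - 1 )* 13^1*61^( - 1 )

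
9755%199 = 4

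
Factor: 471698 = 2^1 * 235849^1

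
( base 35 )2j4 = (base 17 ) ad8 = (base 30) 3DT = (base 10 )3119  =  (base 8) 6057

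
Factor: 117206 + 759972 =877178 = 2^1*438589^1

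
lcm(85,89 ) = 7565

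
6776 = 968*7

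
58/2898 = 29/1449 = 0.02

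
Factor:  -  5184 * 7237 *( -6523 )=2^6*3^4*11^1*593^1*7237^1 = 244720833984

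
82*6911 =566702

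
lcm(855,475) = 4275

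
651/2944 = 651/2944=0.22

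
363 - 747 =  - 384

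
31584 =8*3948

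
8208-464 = 7744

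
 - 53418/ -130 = 410 + 59/65 = 410.91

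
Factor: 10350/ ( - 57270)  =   - 3^1*5^1*83^ ( -1) = - 15/83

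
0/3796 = 0 = 0.00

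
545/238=2+ 69/238 = 2.29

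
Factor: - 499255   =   - 5^1*31^1*3221^1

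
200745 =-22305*(-9)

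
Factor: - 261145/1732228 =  - 2^( - 2 ) * 5^1* 109^ ( - 1)*137^( - 1 )*1801^1 = - 9005/59732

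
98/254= 49/127 =0.39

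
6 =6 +0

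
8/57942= 4/28971 =0.00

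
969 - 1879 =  - 910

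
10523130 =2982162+7540968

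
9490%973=733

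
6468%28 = 0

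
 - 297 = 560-857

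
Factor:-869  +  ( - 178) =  - 3^1*349^1 =-  1047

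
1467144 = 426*3444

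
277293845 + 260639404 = 537933249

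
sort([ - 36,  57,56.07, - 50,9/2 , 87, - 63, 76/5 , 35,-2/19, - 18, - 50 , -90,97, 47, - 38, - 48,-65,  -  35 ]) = [ - 90, - 65, -63,-50 , - 50, - 48, - 38,-36 , -35 ,-18, - 2/19 , 9/2 , 76/5,35, 47, 56.07, 57, 87, 97 ] 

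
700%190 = 130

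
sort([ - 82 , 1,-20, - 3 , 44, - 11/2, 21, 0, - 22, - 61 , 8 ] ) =[  -  82 , - 61,-22  ,-20, - 11/2,- 3,  0, 1, 8,21, 44]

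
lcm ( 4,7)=28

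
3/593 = 3/593 = 0.01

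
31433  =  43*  731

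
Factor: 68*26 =1768  =  2^3*13^1 * 17^1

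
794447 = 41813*19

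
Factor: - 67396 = - 2^2*7^1*29^1 * 83^1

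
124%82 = 42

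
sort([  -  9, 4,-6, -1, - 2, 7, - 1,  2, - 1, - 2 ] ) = [ - 9, - 6,-2, - 2,- 1, - 1, - 1, 2, 4,7]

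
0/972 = 0 = 0.00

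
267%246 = 21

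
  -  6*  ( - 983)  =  5898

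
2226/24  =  371/4 =92.75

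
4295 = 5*859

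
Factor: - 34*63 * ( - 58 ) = 2^2*3^2* 7^1*17^1 * 29^1 = 124236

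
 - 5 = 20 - 25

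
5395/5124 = 5395/5124 = 1.05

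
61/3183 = 61/3183 = 0.02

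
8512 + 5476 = 13988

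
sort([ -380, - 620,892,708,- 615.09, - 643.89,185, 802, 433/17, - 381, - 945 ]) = [  -  945,-643.89, - 620, - 615.09,  -  381, - 380,433/17, 185,708,802,892] 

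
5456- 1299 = 4157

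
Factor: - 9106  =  - 2^1*29^1*157^1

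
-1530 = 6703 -8233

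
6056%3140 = 2916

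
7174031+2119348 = 9293379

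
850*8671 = 7370350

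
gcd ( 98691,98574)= 3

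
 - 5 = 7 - 12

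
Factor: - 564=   -  2^2*3^1*47^1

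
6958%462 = 28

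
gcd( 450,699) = 3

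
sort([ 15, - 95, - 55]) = [-95,-55,15]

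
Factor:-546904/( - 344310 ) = 2^2*3^ ( - 1) * 5^( - 1)*23^(  -  1 ) * 137^1 = 548/345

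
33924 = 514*66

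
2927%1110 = 707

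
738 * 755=557190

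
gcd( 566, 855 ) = 1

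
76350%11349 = 8256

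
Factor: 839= 839^1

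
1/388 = 1/388 = 0.00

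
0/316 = 0  =  0.00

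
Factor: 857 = 857^1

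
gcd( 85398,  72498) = 258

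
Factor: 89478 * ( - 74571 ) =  - 6672463938 = - 2^1*3^4*7^1*53^1 * 67^1*1657^1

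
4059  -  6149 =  - 2090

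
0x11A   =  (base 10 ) 282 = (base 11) 237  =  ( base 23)c6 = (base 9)343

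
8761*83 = 727163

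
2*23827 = 47654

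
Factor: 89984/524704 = 2^2 *37^1*863^( - 1 ) = 148/863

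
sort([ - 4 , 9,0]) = [-4, 0, 9 ] 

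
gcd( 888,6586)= 74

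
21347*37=789839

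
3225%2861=364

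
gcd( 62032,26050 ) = 2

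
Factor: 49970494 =2^1*7^2*19^1 *47^1*571^1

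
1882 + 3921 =5803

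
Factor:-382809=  - 3^1 * 7^1*18229^1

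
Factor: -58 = -2^1  *29^1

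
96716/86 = 1124 + 26/43 = 1124.60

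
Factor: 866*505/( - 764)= - 2^( - 1)*5^1*101^1*191^ ( - 1 )*433^1=- 218665/382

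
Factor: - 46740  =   - 2^2*3^1* 5^1*19^1*41^1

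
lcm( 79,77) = 6083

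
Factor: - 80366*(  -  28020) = 2251855320 = 2^3*3^1*5^1*11^1*13^1*281^1*467^1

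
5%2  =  1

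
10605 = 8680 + 1925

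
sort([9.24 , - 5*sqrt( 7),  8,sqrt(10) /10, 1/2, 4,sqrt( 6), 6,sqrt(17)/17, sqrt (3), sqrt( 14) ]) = [ - 5 *sqrt (7 ) , sqrt (17) /17, sqrt( 10)/10, 1/2, sqrt(3), sqrt( 6),sqrt( 14),  4, 6,8 , 9.24]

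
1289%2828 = 1289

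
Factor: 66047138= 2^1*1049^1*31481^1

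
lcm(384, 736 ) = 8832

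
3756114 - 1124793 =2631321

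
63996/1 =63996 = 63996.00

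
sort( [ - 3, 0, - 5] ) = [ - 5, - 3 , 0]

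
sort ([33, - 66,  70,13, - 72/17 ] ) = [ - 66, - 72/17, 13,33, 70]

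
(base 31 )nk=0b1011011101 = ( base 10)733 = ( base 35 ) KX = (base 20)1GD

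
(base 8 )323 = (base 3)21211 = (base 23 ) 94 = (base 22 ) 9d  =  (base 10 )211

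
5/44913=5/44913 = 0.00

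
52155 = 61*855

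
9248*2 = 18496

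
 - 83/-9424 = 83/9424 = 0.01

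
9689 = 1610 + 8079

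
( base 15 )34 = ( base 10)49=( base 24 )21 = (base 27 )1m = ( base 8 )61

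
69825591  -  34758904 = 35066687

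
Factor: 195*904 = 176280 = 2^3*3^1 *5^1*13^1*113^1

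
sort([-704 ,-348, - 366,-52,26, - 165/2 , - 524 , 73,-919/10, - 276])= [- 704, - 524, - 366,  -  348,- 276, - 919/10,-165/2, - 52, 26,73] 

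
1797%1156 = 641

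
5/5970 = 1/1194= 0.00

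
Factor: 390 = 2^1*3^1*5^1  *13^1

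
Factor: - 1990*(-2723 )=2^1 *5^1*7^1 * 199^1*389^1 = 5418770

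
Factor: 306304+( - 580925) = -274621 = -47^1 * 5843^1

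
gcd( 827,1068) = 1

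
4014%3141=873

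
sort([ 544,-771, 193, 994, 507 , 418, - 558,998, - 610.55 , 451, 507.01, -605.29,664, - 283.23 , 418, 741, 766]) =[ -771, - 610.55, - 605.29, -558,- 283.23, 193,418, 418,451, 507,507.01, 544, 664, 741 , 766,994, 998]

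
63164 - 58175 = 4989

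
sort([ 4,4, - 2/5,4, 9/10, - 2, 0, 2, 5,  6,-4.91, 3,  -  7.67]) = [ - 7.67,- 4.91,  -  2, -2/5, 0, 9/10 , 2,3, 4, 4, 4,5, 6]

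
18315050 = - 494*( - 37075) 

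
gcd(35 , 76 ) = 1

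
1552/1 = 1552 = 1552.00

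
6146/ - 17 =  - 6146/17 = - 361.53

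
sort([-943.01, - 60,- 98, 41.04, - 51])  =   [-943.01,- 98, - 60, - 51, 41.04]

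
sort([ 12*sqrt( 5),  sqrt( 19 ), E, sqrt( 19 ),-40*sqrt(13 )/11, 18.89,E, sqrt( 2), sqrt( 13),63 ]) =[ - 40*sqrt (13 )/11, sqrt( 2), E , E , sqrt( 13), sqrt( 19), sqrt(19), 18.89, 12*sqrt(5 ), 63]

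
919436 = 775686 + 143750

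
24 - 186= - 162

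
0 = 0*49648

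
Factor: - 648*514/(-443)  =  333072/443  =  2^4*3^4 * 257^1 *443^( - 1 ) 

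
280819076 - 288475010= - 7655934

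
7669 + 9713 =17382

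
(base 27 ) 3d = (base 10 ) 94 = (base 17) 59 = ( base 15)64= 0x5E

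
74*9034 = 668516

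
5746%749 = 503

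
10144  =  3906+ 6238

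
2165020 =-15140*( - 143)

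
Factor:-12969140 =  - 2^2* 5^1 * 277^1*2341^1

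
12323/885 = 12323/885 = 13.92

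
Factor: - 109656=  - 2^3*3^2* 1523^1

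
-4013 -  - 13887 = 9874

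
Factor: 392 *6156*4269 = 2^5*3^5*7^2*19^1*1423^1 = 10301745888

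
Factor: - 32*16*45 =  - 2^9 * 3^2*5^1 = - 23040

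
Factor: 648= 2^3*3^4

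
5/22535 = 1/4507 = 0.00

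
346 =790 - 444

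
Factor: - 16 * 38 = - 2^5 * 19^1 = -608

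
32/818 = 16/409 = 0.04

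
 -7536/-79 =7536/79   =  95.39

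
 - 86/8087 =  - 86/8087 = - 0.01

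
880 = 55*16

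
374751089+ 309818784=684569873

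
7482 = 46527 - 39045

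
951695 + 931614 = 1883309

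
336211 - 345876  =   - 9665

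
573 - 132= 441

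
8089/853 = 8089/853 = 9.48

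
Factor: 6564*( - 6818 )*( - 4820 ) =2^5*3^1*5^1*7^1*241^1* 487^1*547^1 = 215711156640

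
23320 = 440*53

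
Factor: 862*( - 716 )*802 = -494987984 =- 2^4 * 179^1*401^1* 431^1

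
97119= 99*981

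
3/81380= 3/81380 = 0.00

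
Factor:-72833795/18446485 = - 281^1*51839^1*3689297^(-1 ) =- 14566759/3689297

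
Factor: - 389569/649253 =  -11^(-1 )*59023^( - 1) * 389569^1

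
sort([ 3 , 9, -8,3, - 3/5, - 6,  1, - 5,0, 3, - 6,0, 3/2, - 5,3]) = [ - 8,-6, - 6 , - 5, - 5,  -  3/5, 0, 0, 1, 3/2, 3,3,3, 3, 9]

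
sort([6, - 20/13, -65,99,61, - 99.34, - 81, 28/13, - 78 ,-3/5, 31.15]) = [-99.34,-81,  -  78, - 65, - 20/13, - 3/5,28/13, 6, 31.15, 61, 99]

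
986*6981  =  6883266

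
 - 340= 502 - 842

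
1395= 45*31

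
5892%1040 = 692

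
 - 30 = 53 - 83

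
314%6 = 2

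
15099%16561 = 15099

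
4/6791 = 4/6791 = 0.00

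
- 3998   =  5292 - 9290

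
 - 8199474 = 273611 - 8473085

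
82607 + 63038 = 145645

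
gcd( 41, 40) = 1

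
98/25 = 3 + 23/25= 3.92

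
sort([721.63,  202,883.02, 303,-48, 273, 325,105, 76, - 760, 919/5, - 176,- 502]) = [ - 760, - 502, - 176,  -  48,76,105, 919/5, 202, 273,303, 325, 721.63, 883.02 ]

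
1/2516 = 1/2516 = 0.00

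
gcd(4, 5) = 1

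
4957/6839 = 4957/6839 = 0.72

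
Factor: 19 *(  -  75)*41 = - 3^1*5^2*19^1 * 41^1 = -58425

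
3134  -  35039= -31905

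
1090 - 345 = 745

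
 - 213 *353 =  - 75189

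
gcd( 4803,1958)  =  1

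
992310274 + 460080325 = 1452390599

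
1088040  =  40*27201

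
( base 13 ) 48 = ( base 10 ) 60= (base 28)24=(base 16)3c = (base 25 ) 2a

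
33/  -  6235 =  - 1 + 6202/6235 = -0.01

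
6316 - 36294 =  - 29978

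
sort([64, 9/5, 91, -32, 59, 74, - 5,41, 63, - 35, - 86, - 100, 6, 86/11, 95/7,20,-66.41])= [ - 100,-86, - 66.41, - 35, - 32, - 5, 9/5, 6,86/11 , 95/7,  20, 41,  59, 63, 64, 74, 91]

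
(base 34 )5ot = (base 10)6625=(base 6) 50401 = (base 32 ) 6F1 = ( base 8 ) 14741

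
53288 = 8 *6661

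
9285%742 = 381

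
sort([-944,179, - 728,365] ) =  [-944, - 728, 179, 365 ]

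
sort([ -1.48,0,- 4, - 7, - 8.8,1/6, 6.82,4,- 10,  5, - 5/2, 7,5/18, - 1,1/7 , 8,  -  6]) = [ - 10, - 8.8, - 7, - 6, - 4,- 5/2, - 1.48, -1,0,1/7, 1/6, 5/18,4,5 , 6.82,7, 8 ] 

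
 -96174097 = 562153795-658327892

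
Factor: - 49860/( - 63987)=2^2*3^1 * 5^1*7^( - 1 )  *11^( - 1 ) = 60/77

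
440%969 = 440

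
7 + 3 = 10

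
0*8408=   0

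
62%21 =20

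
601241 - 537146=64095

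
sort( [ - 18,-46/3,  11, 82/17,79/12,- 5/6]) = [ - 18, - 46/3, - 5/6,  82/17 , 79/12, 11]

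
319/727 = 319/727  =  0.44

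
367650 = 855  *430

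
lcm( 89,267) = 267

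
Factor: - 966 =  - 2^1 * 3^1*7^1 *23^1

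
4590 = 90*51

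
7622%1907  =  1901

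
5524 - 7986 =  - 2462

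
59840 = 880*68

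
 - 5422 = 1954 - 7376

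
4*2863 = 11452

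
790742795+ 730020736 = 1520763531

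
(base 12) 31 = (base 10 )37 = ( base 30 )17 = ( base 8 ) 45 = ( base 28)19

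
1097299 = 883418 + 213881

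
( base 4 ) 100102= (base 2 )10000010010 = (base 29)16R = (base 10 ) 1042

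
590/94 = 6 + 13/47 = 6.28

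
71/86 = 71/86  =  0.83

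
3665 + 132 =3797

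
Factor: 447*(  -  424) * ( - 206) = 39042768  =  2^4*3^1*53^1*103^1*149^1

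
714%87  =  18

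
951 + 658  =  1609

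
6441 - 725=5716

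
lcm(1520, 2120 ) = 80560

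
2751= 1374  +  1377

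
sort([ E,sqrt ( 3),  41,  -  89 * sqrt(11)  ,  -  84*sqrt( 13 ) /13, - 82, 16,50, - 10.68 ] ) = [ - 89* sqrt( 11 ), - 82, - 84*sqrt(13 )/13, - 10.68,sqrt(3),  E,16,41,50 ] 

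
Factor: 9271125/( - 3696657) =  - 3^2 * 5^3*31^( - 1)*41^1*67^1*39749^ ( - 1) = - 3090375/1232219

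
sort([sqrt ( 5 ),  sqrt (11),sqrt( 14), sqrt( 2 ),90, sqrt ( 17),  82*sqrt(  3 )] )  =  [ sqrt(2), sqrt (5), sqrt ( 11 ), sqrt( 14 ), sqrt(17), 90,82 * sqrt(3)]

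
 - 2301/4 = -2301/4 = - 575.25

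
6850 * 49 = 335650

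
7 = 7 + 0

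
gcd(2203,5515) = 1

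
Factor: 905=5^1*181^1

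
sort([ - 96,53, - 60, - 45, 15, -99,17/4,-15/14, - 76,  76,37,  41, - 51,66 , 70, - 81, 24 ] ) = [ - 99, - 96  , - 81, - 76  , - 60, - 51, - 45,-15/14,17/4, 15, 24,37,41,53,66,70,76 ] 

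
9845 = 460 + 9385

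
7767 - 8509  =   -742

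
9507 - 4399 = 5108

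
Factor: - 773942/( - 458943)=2^1*3^( -1 )*13^1*17^2 * 103^1*152981^ ( - 1 ) 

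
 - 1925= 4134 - 6059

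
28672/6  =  14336/3 = 4778.67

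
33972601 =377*90113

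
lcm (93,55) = 5115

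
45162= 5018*9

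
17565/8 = 17565/8 = 2195.62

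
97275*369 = 35894475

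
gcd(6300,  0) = 6300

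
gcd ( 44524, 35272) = 4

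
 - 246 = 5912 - 6158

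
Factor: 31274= 2^1*19^1*823^1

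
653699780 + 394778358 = 1048478138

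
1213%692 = 521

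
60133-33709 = 26424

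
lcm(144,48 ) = 144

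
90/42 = 2 +1/7 = 2.14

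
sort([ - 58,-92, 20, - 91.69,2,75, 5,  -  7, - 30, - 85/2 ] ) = [ - 92, - 91.69, - 58, - 85/2,-30, - 7 , 2, 5, 20 , 75 ]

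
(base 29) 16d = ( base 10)1028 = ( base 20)2B8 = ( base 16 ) 404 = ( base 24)1ik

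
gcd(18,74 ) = 2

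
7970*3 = 23910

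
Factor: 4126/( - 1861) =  -2^1*1861^( -1)*2063^1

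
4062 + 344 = 4406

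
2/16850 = 1/8425 = 0.00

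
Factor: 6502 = 2^1*3251^1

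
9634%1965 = 1774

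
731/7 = 731/7 = 104.43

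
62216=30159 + 32057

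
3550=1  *3550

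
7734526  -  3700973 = 4033553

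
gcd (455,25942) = 7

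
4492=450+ 4042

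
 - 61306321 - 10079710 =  - 71386031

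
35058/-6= - 5843 + 0/1 = - 5843.00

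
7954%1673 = 1262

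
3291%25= 16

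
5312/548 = 1328/137 = 9.69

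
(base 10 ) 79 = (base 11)72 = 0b1001111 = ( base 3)2221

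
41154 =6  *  6859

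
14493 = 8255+6238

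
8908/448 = 19 + 99/112 = 19.88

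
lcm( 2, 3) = 6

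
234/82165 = 234/82165 =0.00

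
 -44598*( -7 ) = 312186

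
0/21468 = 0 = 0.00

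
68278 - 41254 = 27024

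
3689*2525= 9314725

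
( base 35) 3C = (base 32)3L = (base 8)165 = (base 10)117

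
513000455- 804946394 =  - 291945939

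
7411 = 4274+3137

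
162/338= 81/169 = 0.48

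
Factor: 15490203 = 3^1*1459^1*3539^1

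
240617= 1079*223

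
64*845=54080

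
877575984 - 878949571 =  - 1373587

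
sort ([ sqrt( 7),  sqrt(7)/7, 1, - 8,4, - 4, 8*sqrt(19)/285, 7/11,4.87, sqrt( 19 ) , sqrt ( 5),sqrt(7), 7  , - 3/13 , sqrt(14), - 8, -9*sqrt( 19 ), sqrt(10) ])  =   [ - 9*sqrt(19),-8,-8 ,- 4, - 3/13,8*sqrt( 19)/285, sqrt(7)/7, 7/11, 1, sqrt(5 ), sqrt (7), sqrt(7), sqrt(10), sqrt( 14),4 , sqrt( 19 ), 4.87, 7] 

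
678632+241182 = 919814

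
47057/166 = 47057/166  =  283.48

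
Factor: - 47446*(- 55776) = 2646348096 = 2^6*3^1 * 7^2*83^1*3389^1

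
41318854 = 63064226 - 21745372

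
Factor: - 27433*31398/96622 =-430670667/48311= - 3^1*7^1*3919^1*5233^1* 48311^(-1) 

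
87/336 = 29/112 = 0.26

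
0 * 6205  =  0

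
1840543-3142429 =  - 1301886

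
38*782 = 29716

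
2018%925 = 168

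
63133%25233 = 12667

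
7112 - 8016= - 904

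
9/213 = 3/71 = 0.04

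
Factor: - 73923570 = -2^1 * 3^3  *5^1 * 7^1 * 39113^1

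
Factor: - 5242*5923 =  - 2^1*2621^1*5923^1 = - 31048366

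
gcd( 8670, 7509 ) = 3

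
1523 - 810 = 713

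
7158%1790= 1788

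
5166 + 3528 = 8694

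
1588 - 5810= - 4222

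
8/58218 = 4/29109  =  0.00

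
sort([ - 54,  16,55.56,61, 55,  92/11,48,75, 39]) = [-54,92/11,  16, 39, 48,55 , 55.56, 61,75]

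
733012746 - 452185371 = 280827375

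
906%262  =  120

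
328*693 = 227304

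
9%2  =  1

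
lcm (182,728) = 728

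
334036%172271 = 161765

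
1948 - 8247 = - 6299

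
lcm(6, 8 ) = 24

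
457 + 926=1383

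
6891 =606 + 6285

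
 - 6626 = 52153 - 58779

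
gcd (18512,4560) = 16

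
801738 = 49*16362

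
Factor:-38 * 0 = 0^1 = 0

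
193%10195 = 193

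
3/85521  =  1/28507 = 0.00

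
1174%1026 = 148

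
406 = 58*7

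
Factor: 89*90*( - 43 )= - 2^1*3^2 * 5^1*43^1*89^1 = - 344430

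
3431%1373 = 685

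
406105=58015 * 7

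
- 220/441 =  - 1+221/441 = -0.50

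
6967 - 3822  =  3145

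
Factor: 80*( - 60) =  - 2^6*3^1*5^2 = - 4800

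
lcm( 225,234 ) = 5850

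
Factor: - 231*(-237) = 54747 = 3^2 * 7^1 * 11^1 * 79^1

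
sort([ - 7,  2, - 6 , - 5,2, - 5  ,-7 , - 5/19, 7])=[ - 7, - 7 , - 6, - 5, - 5, - 5/19, 2,2, 7]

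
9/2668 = 9/2668 = 0.00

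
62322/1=62322 = 62322.00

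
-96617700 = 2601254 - 99218954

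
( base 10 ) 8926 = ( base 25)E71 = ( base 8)21336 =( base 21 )k51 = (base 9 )13217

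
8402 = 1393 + 7009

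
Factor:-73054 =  - 2^1*36527^1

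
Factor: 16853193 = 3^2  *7^1*267511^1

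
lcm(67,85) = 5695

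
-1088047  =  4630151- 5718198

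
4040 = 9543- 5503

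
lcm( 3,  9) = 9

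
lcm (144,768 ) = 2304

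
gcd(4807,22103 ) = 23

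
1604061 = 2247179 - 643118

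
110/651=110/651  =  0.17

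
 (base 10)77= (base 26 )2p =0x4d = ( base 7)140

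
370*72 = 26640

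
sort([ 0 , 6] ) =[ 0 , 6 ] 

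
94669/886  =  106 + 753/886= 106.85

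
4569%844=349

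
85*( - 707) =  - 60095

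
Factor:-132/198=  -  2/3 = -2^1*3^( - 1 )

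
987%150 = 87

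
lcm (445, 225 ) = 20025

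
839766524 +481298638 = 1321065162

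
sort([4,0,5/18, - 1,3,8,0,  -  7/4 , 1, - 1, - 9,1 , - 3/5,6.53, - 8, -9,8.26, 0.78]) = [ - 9, - 9, - 8, -7/4,-1, - 1,  -  3/5,0,0,5/18 , 0.78, 1, 1,3,  4, 6.53, 8, 8.26] 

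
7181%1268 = 841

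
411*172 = 70692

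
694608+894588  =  1589196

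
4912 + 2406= 7318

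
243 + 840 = 1083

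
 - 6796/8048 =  - 1 +313/2012 = -0.84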